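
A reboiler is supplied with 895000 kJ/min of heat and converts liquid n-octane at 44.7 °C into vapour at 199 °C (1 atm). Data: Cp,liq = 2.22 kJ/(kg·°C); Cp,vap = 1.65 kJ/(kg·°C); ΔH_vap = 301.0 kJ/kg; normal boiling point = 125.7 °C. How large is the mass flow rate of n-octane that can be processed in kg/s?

ṁ = 24.8 kg/s

Δh = 2.22×(125.7−44.7) + 301.0 + 1.65×(199−125.7) = 601.77 kJ/kg
Q = 895000 kJ/min = 14917 kJ/s = 14917 kJ/s
ṁ = Q/Δh = 14917 / 601.77 = 24.788 kg/s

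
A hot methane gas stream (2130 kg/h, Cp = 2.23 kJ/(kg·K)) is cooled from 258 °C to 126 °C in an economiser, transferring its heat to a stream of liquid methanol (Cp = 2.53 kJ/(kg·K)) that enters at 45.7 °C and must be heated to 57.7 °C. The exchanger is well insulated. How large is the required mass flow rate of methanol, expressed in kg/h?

ṁ_c = 20700 kg/h

Heat released by hot stream: Q = 2130 × 2.23 × (258 − 126) = 626990 kJ/h
Energy balance on cold side (adiabatic exchanger): Q = ṁ_c·Cp_c·(T_c,out − T_c,in)
ṁ_c = 626990 / [2.53 × (57.7 − 45.7)] = 20652 kg/h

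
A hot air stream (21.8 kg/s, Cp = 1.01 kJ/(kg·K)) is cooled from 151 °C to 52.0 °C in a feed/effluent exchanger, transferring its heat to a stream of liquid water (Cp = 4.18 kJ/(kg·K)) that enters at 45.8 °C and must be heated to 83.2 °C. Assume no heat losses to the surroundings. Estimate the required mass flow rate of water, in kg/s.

ṁ_c = 13.9 kg/s

Heat released by hot stream: Q = 21.8 × 1.01 × (151 − 52.0) = 2179.8 kJ/s
Energy balance on cold side (adiabatic exchanger): Q = ṁ_c·Cp_c·(T_c,out − T_c,in)
ṁ_c = 2179.8 / [4.18 × (83.2 − 45.8)] = 13.943 kg/s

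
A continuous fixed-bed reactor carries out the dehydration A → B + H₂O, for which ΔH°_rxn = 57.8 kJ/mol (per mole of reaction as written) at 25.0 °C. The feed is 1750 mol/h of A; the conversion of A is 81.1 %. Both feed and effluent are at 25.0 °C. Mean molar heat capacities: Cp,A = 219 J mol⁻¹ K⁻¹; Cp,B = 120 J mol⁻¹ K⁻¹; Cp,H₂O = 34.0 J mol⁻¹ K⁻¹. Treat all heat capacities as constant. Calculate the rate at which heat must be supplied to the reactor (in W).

Extent of reaction ξ = 0.811 × 1750 = 1419.2 mol/h
Reaction term: ξ·ΔH°_rxn = 1419.2 × 57.8 = 82033 kJ/h
Q = ΔH = 82033 kJ/h = 22.787 kW
Heat supplied = 22787 W

Q_in = 22800 W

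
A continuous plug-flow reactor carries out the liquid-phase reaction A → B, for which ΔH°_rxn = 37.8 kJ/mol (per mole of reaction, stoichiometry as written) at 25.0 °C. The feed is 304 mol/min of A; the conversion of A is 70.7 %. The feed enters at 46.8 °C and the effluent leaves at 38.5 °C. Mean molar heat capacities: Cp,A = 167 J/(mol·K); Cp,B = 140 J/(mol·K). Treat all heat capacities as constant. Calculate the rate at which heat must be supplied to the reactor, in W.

Extent of reaction ξ = 0.707 × 304 = 214.93 mol/min
Reaction term: ξ·ΔH°_rxn = 214.93 × 37.8 = 8124.3 kJ/min
Sensible, feed 46.8→25 °C: -1106.7 kJ/min
Outlet flows (mol/min): A 89.072, B 214.93
Sensible, products 25→38.5 °C: 607.03 kJ/min
Q = ΔH = 7624.6 kJ/min = 127.08 kW
Heat supplied = 127080 W

Q_in = 127000 W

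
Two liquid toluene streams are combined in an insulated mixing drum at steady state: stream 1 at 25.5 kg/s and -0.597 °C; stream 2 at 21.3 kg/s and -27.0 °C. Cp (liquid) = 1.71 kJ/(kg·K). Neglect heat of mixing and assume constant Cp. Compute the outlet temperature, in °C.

Adiabatic, steady state ⇒ Σ ṁᵢCp,ᵢ(T_out − Tᵢ) = 0
Σ ṁᵢCp,ᵢTᵢ = 25.5×1.71×-0.597 + 21.3×1.71×-27.0 = -1009.5
Σ ṁᵢCp,ᵢ = 25.5×1.71 + 21.3×1.71 = 80.028
T_out = -1009.5 / 80.028 = -12.614 °C

T_out = -12.6 °C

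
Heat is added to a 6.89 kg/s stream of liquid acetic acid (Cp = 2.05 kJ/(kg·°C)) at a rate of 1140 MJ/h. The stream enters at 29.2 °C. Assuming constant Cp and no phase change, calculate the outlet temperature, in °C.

T_out = 51.6 °C

Q = 1140 MJ/h = 316.67 kJ/s
ΔT = Q/(ṁ·Cp) = 316.67/(6.89×2.05) = 22.42 K
T_out = 29.2 + 22.42 = 51.62 °C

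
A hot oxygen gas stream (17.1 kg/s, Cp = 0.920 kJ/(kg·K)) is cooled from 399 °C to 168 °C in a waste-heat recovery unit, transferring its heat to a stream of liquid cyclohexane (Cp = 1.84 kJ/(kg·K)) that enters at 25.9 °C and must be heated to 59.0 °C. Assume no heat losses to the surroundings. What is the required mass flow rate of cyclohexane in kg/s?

Heat released by hot stream: Q = 17.1 × 0.920 × (399 − 168) = 3634.1 kJ/s
Energy balance on cold side (adiabatic exchanger): Q = ṁ_c·Cp_c·(T_c,out − T_c,in)
ṁ_c = 3634.1 / [1.84 × (59.0 − 25.9)] = 59.669 kg/s

ṁ_c = 59.7 kg/s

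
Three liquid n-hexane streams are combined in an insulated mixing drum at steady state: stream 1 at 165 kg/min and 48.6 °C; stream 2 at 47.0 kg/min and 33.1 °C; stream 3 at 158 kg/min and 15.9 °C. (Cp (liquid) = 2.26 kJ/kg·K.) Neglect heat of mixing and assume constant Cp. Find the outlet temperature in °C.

No heat crosses the boundary, so H_out = H_in.
T_out = Σ ṁᵢCp,ᵢTᵢ / Σ ṁᵢCp,ᵢ
      = 27316 / 836.2 = 32.667 °C

T_out = 32.7 °C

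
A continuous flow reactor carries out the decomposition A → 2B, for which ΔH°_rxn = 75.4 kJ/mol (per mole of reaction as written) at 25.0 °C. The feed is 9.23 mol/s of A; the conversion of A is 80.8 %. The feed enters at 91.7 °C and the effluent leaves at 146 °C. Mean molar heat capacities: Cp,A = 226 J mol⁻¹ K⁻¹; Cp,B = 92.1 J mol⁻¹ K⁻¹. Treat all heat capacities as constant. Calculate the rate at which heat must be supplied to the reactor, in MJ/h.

Extent of reaction ξ = 0.808 × 9.23 = 7.4578 mol/s
Reaction term: ξ·ΔH°_rxn = 7.4578 × 75.4 = 562.32 kJ/s
Sensible, feed 91.7→25 °C: -139.13 kJ/s
Outlet flows (mol/s): A 1.7722, B 14.916
Sensible, products 25→146 °C: 214.68 kJ/s
Q = ΔH = 637.87 kJ/s = 637.87 kW
Heat supplied = 2296.3 MJ/h

Q_in = 2300 MJ/h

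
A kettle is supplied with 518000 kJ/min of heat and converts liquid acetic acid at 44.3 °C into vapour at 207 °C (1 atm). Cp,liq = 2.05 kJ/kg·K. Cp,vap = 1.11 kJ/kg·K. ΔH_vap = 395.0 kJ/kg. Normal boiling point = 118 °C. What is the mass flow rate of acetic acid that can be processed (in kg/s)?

Δh = 2.05×(118−44.3) + 395.0 + 1.11×(207−118) = 644.88 kJ/kg
Q = 518000 kJ/min = 8633.3 kJ/s = 8633.3 kJ/s
ṁ = Q/Δh = 8633.3 / 644.88 = 13.388 kg/s

ṁ = 13.4 kg/s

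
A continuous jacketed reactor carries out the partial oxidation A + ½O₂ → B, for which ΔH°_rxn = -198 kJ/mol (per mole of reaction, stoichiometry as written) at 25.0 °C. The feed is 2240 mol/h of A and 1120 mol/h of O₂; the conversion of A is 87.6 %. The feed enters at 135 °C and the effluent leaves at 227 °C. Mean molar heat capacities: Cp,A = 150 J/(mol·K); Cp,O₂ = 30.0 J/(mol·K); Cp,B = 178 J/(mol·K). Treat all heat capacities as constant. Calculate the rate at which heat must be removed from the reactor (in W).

Q_out = 97000 W

Extent of reaction ξ = 0.876 × 2240 = 1962.2 mol/h
Reaction term: ξ·ΔH°_rxn = 1962.2 × -198 = -388520 kJ/h
Sensible, feed 135→25 °C: -40656 kJ/h
Outlet flows (mol/h): A 277.76, O₂ 138.88, B 1962.2
Sensible, products 25→227 °C: 79812 kJ/h
Q = ΔH = -349370 kJ/h = -97.047 kW
Heat removed = 97047 W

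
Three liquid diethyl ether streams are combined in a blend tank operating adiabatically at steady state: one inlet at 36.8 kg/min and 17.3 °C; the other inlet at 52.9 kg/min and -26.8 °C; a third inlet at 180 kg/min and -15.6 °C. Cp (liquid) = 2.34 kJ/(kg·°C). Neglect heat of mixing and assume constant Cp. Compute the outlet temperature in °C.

T_out = -13.3 °C

Adiabatic, steady state ⇒ Σ ṁᵢCp,ᵢ(T_out − Tᵢ) = 0
T_out = Σ ṁᵢCp,ᵢTᵢ / Σ ṁᵢCp,ᵢ
      = -8398.4 / 631.1 = -13.308 °C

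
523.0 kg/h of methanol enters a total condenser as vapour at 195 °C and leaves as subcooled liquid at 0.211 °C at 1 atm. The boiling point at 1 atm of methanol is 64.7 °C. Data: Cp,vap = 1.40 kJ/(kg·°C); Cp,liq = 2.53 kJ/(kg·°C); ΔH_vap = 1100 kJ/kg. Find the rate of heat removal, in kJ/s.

vapour 195→64.7 °C: -182.42 kJ/kg
condensation at 64.7 °C: -1100 kJ/kg
liquid 64.7→0.211 °C: -163.16 kJ/kg
Δh = -182.42 + -1100 + -163.16 = -1445.6 kJ/kg
Q = ṁ·Δh = 523.0 kg/h × -1445.6 kJ/kg = -756040 kJ/h
|Q| = 210.01 kW

Q_c = 210 kJ/s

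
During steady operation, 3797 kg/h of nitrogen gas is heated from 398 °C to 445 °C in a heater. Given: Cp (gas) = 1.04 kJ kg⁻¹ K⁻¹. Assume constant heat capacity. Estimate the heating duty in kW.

Q = 51.6 kW

Q = ṁ·Cp·ΔT = 3797 × 1.04 × (445 − 398) = 185600 kJ/h
Converting: 185600 / 3600 s = 51.555 kW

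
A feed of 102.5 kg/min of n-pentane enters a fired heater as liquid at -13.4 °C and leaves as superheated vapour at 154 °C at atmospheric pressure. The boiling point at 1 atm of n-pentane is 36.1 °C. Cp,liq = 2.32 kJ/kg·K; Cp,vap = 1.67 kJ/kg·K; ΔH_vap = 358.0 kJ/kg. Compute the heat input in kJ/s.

Q = 1140 kJ/s

liquid -13.4→36.1 °C: 114.84 kJ/kg
vaporisation at 36.1 °C: 358 kJ/kg
vapour 36.1→154 °C: 196.89 kJ/kg
Δh = 114.84 + 358 + 196.89 = 669.73 kJ/kg
Q = ṁ·Δh = 102.5 kg/min × 669.73 kJ/kg = 68648 kJ/min
|Q| = 1144.1 kW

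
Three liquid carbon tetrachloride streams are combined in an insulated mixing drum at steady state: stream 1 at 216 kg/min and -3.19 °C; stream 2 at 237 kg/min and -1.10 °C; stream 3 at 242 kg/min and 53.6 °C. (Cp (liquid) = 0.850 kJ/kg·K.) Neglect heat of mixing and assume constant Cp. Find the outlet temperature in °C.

No heat crosses the boundary, so H_out = H_in.
T_out = Σ ṁᵢCp,ᵢTᵢ / Σ ṁᵢCp,ᵢ
      = 10218 / 590.75 = 17.297 °C

T_out = 17.3 °C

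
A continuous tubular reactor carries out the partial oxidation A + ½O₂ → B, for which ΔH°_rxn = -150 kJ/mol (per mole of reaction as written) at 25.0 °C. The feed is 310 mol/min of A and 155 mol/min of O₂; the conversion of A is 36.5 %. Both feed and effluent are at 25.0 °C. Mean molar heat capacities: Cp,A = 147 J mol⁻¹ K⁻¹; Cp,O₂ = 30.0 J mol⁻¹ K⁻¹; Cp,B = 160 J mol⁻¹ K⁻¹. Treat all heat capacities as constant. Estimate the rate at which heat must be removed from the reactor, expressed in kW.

Extent of reaction ξ = 0.365 × 310 = 113.15 mol/min
Reaction term: ξ·ΔH°_rxn = 113.15 × -150 = -16972 kJ/min
Q = ΔH = -16972 kJ/min = -282.88 kW
Heat removed = 282.88 kW

Q_out = 283 kW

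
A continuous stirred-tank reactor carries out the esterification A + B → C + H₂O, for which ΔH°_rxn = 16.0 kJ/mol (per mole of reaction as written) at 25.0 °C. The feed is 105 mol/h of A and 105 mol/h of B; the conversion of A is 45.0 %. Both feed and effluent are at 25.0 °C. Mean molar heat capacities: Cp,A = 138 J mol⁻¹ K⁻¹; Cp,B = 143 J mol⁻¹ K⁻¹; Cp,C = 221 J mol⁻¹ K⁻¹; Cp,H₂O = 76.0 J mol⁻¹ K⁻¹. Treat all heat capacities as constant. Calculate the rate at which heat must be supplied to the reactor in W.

Extent of reaction ξ = 0.450 × 105 = 47.25 mol/h
Reaction term: ξ·ΔH°_rxn = 47.25 × 16.0 = 756 kJ/h
Q = ΔH = 756 kJ/h = 0.21 kW
Heat supplied = 210 W

Q_in = 210 W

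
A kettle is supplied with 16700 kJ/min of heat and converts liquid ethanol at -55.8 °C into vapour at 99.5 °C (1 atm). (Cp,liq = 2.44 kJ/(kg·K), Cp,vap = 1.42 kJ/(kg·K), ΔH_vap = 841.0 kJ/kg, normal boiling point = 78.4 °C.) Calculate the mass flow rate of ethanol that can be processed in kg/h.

ṁ = 836 kg/h

Δh = 2.44×(78.4−-55.8) + 841.0 + 1.42×(99.5−78.4) = 1198.4 kJ/kg
Q = 16700 kJ/min = 278.33 kJ/s = 1.002e+06 kJ/h
ṁ = Q/Δh = 1.002e+06 / 1198.4 = 836.11 kg/h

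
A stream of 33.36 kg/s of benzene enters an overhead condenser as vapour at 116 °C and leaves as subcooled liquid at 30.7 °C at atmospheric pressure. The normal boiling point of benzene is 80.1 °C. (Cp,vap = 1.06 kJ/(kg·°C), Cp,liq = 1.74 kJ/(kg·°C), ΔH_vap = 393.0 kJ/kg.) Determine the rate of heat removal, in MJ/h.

Q_c = 62100 MJ/h

vapour 116→80.1 °C: -38.054 kJ/kg
condensation at 80.1 °C: -393 kJ/kg
liquid 80.1→30.7 °C: -85.956 kJ/kg
Δh = -38.054 + -393 + -85.956 = -517.01 kJ/kg
Q = ṁ·Δh = 33.36 kg/s × -517.01 kJ/kg = -17247 kJ/s
|Q| = 17247 kW = 62091 MJ/h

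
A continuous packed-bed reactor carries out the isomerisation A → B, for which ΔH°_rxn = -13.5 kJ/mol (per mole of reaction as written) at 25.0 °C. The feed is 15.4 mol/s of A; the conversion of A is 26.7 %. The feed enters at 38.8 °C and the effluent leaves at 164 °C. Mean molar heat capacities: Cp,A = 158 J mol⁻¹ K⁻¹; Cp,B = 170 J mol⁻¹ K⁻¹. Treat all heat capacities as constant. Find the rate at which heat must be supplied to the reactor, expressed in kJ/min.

Q_in = 15400 kJ/min

Extent of reaction ξ = 0.267 × 15.4 = 4.1118 mol/s
Reaction term: ξ·ΔH°_rxn = 4.1118 × -13.5 = -55.509 kJ/s
Sensible, feed 38.8→25 °C: -33.578 kJ/s
Outlet flows (mol/s): A 11.288, B 4.1118
Sensible, products 25→164 °C: 345.07 kJ/s
Q = ΔH = 255.99 kJ/s = 255.99 kW
Heat supplied = 15359 kJ/min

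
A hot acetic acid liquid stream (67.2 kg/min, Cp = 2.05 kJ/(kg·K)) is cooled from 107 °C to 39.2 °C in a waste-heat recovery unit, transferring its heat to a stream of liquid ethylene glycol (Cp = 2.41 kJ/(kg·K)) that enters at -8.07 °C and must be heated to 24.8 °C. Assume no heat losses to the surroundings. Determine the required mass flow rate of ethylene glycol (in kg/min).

ṁ_c = 118 kg/min

Heat released by hot stream: Q = 67.2 × 2.05 × (107 − 39.2) = 9340.1 kJ/min
Energy balance on cold side (adiabatic exchanger): Q = ṁ_c·Cp_c·(T_c,out − T_c,in)
ṁ_c = 9340.1 / [2.41 × (24.8 − -8.07)] = 117.91 kg/min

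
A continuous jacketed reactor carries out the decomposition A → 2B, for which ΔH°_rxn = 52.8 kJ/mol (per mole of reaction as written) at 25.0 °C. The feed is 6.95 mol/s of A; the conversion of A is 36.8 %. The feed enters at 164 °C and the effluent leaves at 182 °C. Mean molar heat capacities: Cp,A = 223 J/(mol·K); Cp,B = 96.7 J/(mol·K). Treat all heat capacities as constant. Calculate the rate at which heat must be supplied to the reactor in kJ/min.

Q_in = 9060 kJ/min

Extent of reaction ξ = 0.368 × 6.95 = 2.5576 mol/s
Reaction term: ξ·ΔH°_rxn = 2.5576 × 52.8 = 135.04 kJ/s
Sensible, feed 164→25 °C: -215.43 kJ/s
Outlet flows (mol/s): A 4.3924, B 5.1152
Sensible, products 25→182 °C: 231.44 kJ/s
Q = ΔH = 151.05 kJ/s = 151.05 kW
Heat supplied = 9063.2 kJ/min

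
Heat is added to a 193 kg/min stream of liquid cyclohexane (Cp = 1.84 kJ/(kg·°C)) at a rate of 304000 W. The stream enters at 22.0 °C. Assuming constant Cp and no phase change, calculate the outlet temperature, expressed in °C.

Q = 304000 W = 18240 kJ/min
ΔT = Q/(ṁ·Cp) = 18240/(193×1.84) = 51.363 K
T_out = 22.0 + 51.363 = 73.363 °C

T_out = 73.4 °C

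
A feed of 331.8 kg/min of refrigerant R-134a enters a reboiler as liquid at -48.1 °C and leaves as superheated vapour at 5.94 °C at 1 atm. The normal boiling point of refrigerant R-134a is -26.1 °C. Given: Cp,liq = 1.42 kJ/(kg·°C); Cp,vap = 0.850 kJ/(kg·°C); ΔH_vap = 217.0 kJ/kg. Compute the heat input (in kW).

liquid -48.1→-26.1 °C: 31.24 kJ/kg
vaporisation at -26.1 °C: 217 kJ/kg
vapour -26.1→5.94 °C: 27.234 kJ/kg
Δh = 31.24 + 217 + 27.234 = 275.47 kJ/kg
Q = ṁ·Δh = 331.8 kg/min × 275.47 kJ/kg = 91402 kJ/min
|Q| = 1523.4 kW

Q = 1520 kW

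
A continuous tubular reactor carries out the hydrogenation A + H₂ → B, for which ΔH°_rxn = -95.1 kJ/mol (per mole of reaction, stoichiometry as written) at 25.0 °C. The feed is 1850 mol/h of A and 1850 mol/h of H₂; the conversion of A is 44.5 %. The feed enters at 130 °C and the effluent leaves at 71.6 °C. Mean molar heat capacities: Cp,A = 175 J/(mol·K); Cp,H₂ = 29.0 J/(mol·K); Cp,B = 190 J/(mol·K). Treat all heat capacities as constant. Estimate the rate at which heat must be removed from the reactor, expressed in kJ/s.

Q_out = 28.0 kJ/s

Extent of reaction ξ = 0.445 × 1850 = 823.25 mol/h
Reaction term: ξ·ΔH°_rxn = 823.25 × -95.1 = -78291 kJ/h
Sensible, feed 130→25 °C: -39627 kJ/h
Outlet flows (mol/h): A 1026.8, H₂ 1026.8, B 823.25
Sensible, products 25→71.6 °C: 17050 kJ/h
Q = ΔH = -100870 kJ/h = -28.019 kW
Heat removed = 28.019 kJ/s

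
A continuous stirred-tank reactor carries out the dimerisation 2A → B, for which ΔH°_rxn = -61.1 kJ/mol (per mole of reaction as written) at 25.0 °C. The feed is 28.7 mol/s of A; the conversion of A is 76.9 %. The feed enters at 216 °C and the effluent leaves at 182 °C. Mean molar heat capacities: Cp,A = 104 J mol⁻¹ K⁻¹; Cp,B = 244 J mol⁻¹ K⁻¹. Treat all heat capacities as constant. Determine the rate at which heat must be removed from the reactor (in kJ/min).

Q_out = 42800 kJ/min

Extent of reaction ξ = 0.769 × 28.7 / 2 = 11.035 mol/s
Reaction term: ξ·ΔH°_rxn = 11.035 × -61.1 = -674.25 kJ/s
Sensible, feed 216→25 °C: -570.1 kJ/s
Outlet flows (mol/s): A 6.6297, B 11.035
Sensible, products 25→182 °C: 530.98 kJ/s
Q = ΔH = -713.36 kJ/s = -713.36 kW
Heat removed = 42802 kJ/min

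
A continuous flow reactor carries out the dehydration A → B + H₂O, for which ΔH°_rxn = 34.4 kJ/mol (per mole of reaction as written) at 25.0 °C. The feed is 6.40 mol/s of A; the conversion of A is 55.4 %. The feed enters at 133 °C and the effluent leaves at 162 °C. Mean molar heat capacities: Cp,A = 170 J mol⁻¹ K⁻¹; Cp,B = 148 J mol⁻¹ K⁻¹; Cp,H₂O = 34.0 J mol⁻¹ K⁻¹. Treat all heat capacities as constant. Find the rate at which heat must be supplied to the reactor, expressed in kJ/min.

Extent of reaction ξ = 0.554 × 6.40 = 3.5456 mol/s
Reaction term: ξ·ΔH°_rxn = 3.5456 × 34.4 = 121.97 kJ/s
Sensible, feed 133→25 °C: -117.5 kJ/s
Outlet flows (mol/s): A 2.8544, B 3.5456, H₂O 3.5456
Sensible, products 25→162 °C: 154.88 kJ/s
Q = ΔH = 159.35 kJ/s = 159.35 kW
Heat supplied = 9561 kJ/min

Q_in = 9560 kJ/min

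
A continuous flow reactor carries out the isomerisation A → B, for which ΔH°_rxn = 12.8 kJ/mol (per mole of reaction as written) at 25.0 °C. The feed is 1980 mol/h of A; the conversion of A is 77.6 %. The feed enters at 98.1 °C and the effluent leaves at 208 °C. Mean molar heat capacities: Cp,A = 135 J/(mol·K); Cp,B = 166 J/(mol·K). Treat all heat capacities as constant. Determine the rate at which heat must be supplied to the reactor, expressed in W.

Extent of reaction ξ = 0.776 × 1980 = 1536.5 mol/h
Reaction term: ξ·ΔH°_rxn = 1536.5 × 12.8 = 19667 kJ/h
Sensible, feed 98.1→25 °C: -19540 kJ/h
Outlet flows (mol/h): A 443.52, B 1536.5
Sensible, products 25→208 °C: 57632 kJ/h
Q = ΔH = 57760 kJ/h = 16.044 kW
Heat supplied = 16044 W

Q_in = 16000 W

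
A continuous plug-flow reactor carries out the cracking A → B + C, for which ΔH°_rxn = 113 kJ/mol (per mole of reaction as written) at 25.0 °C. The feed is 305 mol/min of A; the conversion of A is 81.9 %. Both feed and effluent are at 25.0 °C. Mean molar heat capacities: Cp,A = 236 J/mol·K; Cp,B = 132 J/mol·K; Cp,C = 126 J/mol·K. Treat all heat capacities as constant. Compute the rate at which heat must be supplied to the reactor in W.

Q_in = 470000 W

Extent of reaction ξ = 0.819 × 305 = 249.79 mol/min
Reaction term: ξ·ΔH°_rxn = 249.79 × 113 = 28227 kJ/min
Q = ΔH = 28227 kJ/min = 470.45 kW
Heat supplied = 470450 W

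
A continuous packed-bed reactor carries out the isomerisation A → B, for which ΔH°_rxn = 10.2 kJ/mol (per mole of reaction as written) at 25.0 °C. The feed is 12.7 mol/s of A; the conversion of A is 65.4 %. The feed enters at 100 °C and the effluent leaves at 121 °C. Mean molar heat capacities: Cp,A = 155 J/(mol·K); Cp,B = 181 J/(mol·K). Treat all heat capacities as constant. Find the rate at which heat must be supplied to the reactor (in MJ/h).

Q_in = 528 MJ/h

Extent of reaction ξ = 0.654 × 12.7 = 8.3058 mol/s
Reaction term: ξ·ΔH°_rxn = 8.3058 × 10.2 = 84.719 kJ/s
Sensible, feed 100→25 °C: -147.64 kJ/s
Outlet flows (mol/s): A 4.3942, B 8.3058
Sensible, products 25→121 °C: 209.71 kJ/s
Q = ΔH = 146.79 kJ/s = 146.79 kW
Heat supplied = 528.44 MJ/h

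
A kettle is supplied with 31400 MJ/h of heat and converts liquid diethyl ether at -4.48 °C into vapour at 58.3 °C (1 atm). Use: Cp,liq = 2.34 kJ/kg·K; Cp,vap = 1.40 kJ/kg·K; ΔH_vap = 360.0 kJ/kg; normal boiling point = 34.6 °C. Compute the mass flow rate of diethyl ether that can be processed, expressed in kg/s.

Δh = 2.34×(34.6−-4.48) + 360.0 + 1.40×(58.3−34.6) = 484.63 kJ/kg
Q = 31400 MJ/h = 8722.2 kJ/s = 8722.2 kJ/s
ṁ = Q/Δh = 8722.2 / 484.63 = 17.998 kg/s

ṁ = 18.0 kg/s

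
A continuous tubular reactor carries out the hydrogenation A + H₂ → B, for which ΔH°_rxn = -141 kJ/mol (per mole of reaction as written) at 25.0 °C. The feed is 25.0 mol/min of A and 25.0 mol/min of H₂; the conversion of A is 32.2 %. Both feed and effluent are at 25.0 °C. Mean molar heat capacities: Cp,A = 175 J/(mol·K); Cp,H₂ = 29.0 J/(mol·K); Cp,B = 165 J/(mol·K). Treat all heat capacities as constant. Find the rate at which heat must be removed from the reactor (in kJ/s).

Extent of reaction ξ = 0.322 × 25.0 = 8.05 mol/min
Reaction term: ξ·ΔH°_rxn = 8.05 × -141 = -1135.1 kJ/min
Q = ΔH = -1135.1 kJ/min = -18.918 kW
Heat removed = 18.918 kJ/s

Q_out = 18.9 kJ/s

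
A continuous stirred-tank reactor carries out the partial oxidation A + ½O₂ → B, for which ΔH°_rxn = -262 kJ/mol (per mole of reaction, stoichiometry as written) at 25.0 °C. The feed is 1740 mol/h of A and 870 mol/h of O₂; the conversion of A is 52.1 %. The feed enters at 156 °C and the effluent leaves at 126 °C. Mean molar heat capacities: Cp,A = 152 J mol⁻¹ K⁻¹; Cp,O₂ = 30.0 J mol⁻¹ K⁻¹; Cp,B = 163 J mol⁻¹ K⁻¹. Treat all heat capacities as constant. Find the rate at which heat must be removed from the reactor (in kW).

Extent of reaction ξ = 0.521 × 1740 = 906.54 mol/h
Reaction term: ξ·ΔH°_rxn = 906.54 × -262 = -237510 kJ/h
Sensible, feed 156→25 °C: -38066 kJ/h
Outlet flows (mol/h): A 833.46, O₂ 416.73, B 906.54
Sensible, products 25→126 °C: 28982 kJ/h
Q = ΔH = -246600 kJ/h = -68.499 kW
Heat removed = 68.499 kW

Q_out = 68.5 kW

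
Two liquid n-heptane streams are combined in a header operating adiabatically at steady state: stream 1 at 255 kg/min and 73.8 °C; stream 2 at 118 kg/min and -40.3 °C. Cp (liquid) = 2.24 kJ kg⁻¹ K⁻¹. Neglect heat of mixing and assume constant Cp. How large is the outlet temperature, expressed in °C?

T_out = 37.7 °C

No heat crosses the boundary, so H_out = H_in.
T_out = Σ ṁᵢCp,ᵢTᵢ / Σ ṁᵢCp,ᵢ
      = 31502 / 835.52 = 37.704 °C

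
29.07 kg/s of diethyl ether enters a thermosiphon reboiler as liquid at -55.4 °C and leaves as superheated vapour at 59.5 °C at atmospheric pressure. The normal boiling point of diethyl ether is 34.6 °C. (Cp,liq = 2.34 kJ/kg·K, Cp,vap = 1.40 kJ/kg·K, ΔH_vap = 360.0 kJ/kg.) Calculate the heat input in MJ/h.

Q = 63400 MJ/h

liquid -55.4→34.6 °C: 210.6 kJ/kg
vaporisation at 34.6 °C: 360 kJ/kg
vapour 34.6→59.5 °C: 34.86 kJ/kg
Δh = 210.6 + 360 + 34.86 = 605.46 kJ/kg
Q = ṁ·Δh = 29.07 kg/s × 605.46 kJ/kg = 17601 kJ/s
|Q| = 17601 kW = 63363 MJ/h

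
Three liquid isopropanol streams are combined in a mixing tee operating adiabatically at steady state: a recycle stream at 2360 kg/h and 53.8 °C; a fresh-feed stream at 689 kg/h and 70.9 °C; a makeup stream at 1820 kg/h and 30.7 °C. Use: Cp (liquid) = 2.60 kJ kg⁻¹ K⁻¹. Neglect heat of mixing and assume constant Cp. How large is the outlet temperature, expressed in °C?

T_out = 47.6 °C

Energy balance with Q = 0: Σ ṁᵢCp,ᵢ(T_out − Tᵢ) = 0
T_out = Σ ṁᵢCp,ᵢTᵢ / Σ ṁᵢCp,ᵢ
      = 602400 / 12659 = 47.585 °C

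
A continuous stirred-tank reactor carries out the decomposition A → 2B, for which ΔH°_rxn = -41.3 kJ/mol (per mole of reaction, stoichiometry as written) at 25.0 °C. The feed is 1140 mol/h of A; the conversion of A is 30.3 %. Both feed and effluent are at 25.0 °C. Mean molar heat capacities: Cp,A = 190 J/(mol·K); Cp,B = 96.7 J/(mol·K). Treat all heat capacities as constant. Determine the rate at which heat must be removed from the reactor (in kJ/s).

Q_out = 3.96 kJ/s

Extent of reaction ξ = 0.303 × 1140 = 345.42 mol/h
Reaction term: ξ·ΔH°_rxn = 345.42 × -41.3 = -14266 kJ/h
Q = ΔH = -14266 kJ/h = -3.9627 kW
Heat removed = 3.9627 kJ/s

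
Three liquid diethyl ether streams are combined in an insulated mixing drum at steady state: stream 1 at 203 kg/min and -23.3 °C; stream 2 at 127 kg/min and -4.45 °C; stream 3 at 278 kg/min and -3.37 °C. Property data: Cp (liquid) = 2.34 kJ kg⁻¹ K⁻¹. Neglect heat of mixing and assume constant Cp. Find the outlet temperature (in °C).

T_out = -10.2 °C

Energy balance with Q = 0: Σ ṁᵢCp,ᵢ(T_out − Tᵢ) = 0
T_out = Σ ṁᵢCp,ᵢTᵢ / Σ ṁᵢCp,ᵢ
      = -14583 / 1422.7 = -10.25 °C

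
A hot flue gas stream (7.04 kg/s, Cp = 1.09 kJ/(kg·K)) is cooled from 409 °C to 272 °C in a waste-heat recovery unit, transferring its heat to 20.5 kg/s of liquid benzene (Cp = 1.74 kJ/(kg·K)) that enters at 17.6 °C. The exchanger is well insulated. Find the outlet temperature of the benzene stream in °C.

T_c,out = 47.1 °C

Heat released by hot stream: Q = 7.04 × 1.09 × (409 − 272) = 1051.3 kJ/s
Energy balance on cold side (adiabatic exchanger): Q = ṁ_c·Cp_c·(T_c,out − T_c,in)
T_c,out = 17.6 + 1051.3/(20.5 × 1.74) = 47.072 °C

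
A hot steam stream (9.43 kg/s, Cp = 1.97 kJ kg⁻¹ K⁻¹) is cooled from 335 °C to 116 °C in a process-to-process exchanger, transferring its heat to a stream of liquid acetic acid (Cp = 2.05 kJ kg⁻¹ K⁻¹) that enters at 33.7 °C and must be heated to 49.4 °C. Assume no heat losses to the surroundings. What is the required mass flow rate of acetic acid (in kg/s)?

ṁ_c = 126 kg/s

Heat released by hot stream: Q = 9.43 × 1.97 × (335 − 116) = 4068.4 kJ/s
Energy balance on cold side (adiabatic exchanger): Q = ṁ_c·Cp_c·(T_c,out − T_c,in)
ṁ_c = 4068.4 / [2.05 × (49.4 − 33.7)] = 126.41 kg/s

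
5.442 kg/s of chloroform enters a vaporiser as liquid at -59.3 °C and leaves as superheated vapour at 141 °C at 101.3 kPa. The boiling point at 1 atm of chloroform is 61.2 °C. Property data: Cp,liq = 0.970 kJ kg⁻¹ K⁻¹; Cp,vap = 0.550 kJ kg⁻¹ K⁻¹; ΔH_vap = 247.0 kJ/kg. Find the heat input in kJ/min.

liquid -59.3→61.2 °C: 116.88 kJ/kg
vaporisation at 61.2 °C: 247 kJ/kg
vapour 61.2→141 °C: 43.89 kJ/kg
Δh = 116.88 + 247 + 43.89 = 407.77 kJ/kg
Q = ṁ·Δh = 5.442 kg/s × 407.77 kJ/kg = 2219.1 kJ/s
|Q| = 2219.1 kW = 133150 kJ/min

Q = 133000 kJ/min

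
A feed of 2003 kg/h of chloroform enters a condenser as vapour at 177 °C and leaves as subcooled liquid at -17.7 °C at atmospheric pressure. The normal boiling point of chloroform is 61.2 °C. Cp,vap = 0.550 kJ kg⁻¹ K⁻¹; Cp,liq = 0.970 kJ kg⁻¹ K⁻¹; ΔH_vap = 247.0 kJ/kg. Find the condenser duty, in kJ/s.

Q_c = 215 kJ/s

vapour 177→61.2 °C: -63.69 kJ/kg
condensation at 61.2 °C: -247 kJ/kg
liquid 61.2→-17.7 °C: -76.533 kJ/kg
Δh = -63.69 + -247 + -76.533 = -387.22 kJ/kg
Q = ṁ·Δh = 2003 kg/h × -387.22 kJ/kg = -775610 kJ/h
|Q| = 215.45 kW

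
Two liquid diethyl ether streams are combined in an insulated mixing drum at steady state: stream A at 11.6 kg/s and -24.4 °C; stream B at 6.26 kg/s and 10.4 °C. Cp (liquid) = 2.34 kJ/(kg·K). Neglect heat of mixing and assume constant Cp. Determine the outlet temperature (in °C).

T_out = -12.2 °C

Adiabatic, steady state ⇒ Σ ṁᵢCp,ᵢ(T_out − Tᵢ) = 0
Σ ṁᵢCp,ᵢTᵢ = 11.6×2.34×-24.4 + 6.26×2.34×10.4 = -509.97
Σ ṁᵢCp,ᵢ = 11.6×2.34 + 6.26×2.34 = 41.792
T_out = -509.97 / 41.792 = -12.202 °C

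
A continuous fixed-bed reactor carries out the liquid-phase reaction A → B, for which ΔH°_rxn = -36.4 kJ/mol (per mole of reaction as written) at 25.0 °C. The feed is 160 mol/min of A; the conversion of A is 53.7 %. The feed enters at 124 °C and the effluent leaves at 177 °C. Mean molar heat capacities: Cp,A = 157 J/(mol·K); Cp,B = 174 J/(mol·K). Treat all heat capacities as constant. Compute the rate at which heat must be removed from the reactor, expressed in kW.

Extent of reaction ξ = 0.537 × 160 = 85.92 mol/min
Reaction term: ξ·ΔH°_rxn = 85.92 × -36.4 = -3127.5 kJ/min
Sensible, feed 124→25 °C: -2486.9 kJ/min
Outlet flows (mol/min): A 74.08, B 85.92
Sensible, products 25→177 °C: 4040.3 kJ/min
Q = ΔH = -1574.1 kJ/min = -26.235 kW
Heat removed = 26.235 kW

Q_out = 26.2 kW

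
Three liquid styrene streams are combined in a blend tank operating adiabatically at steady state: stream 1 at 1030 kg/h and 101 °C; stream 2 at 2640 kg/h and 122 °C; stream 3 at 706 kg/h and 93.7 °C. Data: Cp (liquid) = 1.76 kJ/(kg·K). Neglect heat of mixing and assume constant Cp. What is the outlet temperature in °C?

T_out = 112 °C

Energy balance with Q = 0: Σ ṁᵢCp,ᵢ(T_out − Tᵢ) = 0
Σ ṁᵢCp,ᵢTᵢ = 1030×1.76×101 + 2640×1.76×122 + 706×1.76×93.7 = 866380
Σ ṁᵢCp,ᵢ = 1030×1.76 + 2640×1.76 + 706×1.76 = 7701.8
T_out = 866380 / 7701.8 = 112.49 °C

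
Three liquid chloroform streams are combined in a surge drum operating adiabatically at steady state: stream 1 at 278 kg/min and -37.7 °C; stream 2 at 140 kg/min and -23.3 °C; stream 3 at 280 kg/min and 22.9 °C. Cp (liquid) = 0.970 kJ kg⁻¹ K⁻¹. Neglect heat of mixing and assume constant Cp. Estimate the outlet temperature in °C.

T_out = -10.5 °C

Energy balance with Q = 0: Σ ṁᵢCp,ᵢ(T_out − Tᵢ) = 0
T_out = Σ ṁᵢCp,ᵢTᵢ / Σ ṁᵢCp,ᵢ
      = -7110.7 / 677.06 = -10.502 °C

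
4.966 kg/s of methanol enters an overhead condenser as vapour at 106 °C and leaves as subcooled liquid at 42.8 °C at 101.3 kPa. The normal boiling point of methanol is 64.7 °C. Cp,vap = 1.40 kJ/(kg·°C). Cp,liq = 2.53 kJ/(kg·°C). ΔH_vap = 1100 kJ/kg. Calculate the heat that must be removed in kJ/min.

Q_c = 361000 kJ/min

vapour 106→64.7 °C: -57.82 kJ/kg
condensation at 64.7 °C: -1100 kJ/kg
liquid 64.7→42.8 °C: -55.407 kJ/kg
Δh = -57.82 + -1100 + -55.407 = -1213.2 kJ/kg
Q = ṁ·Δh = 4.966 kg/s × -1213.2 kJ/kg = -6024.9 kJ/s
|Q| = 6024.9 kW = 361490 kJ/min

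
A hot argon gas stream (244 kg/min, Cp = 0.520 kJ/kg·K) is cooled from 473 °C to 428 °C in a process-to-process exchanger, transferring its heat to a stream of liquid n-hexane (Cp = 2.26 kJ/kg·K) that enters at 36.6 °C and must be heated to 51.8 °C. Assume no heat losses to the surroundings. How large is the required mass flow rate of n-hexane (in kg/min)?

ṁ_c = 166 kg/min

Heat released by hot stream: Q = 244 × 0.520 × (473 − 428) = 5709.6 kJ/min
Energy balance on cold side (adiabatic exchanger): Q = ṁ_c·Cp_c·(T_c,out − T_c,in)
ṁ_c = 5709.6 / [2.26 × (51.8 − 36.6)] = 166.21 kg/min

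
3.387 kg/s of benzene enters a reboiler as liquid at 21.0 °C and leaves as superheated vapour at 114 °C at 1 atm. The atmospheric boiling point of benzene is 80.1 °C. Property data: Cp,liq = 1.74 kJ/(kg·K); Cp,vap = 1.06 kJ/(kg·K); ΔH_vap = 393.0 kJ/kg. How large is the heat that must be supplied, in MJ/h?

liquid 21.0→80.1 °C: 102.83 kJ/kg
vaporisation at 80.1 °C: 393 kJ/kg
vapour 80.1→114 °C: 35.934 kJ/kg
Δh = 102.83 + 393 + 35.934 = 531.77 kJ/kg
Q = ṁ·Δh = 3.387 kg/s × 531.77 kJ/kg = 1801.1 kJ/s
|Q| = 1801.1 kW = 6484 MJ/h

Q = 6480 MJ/h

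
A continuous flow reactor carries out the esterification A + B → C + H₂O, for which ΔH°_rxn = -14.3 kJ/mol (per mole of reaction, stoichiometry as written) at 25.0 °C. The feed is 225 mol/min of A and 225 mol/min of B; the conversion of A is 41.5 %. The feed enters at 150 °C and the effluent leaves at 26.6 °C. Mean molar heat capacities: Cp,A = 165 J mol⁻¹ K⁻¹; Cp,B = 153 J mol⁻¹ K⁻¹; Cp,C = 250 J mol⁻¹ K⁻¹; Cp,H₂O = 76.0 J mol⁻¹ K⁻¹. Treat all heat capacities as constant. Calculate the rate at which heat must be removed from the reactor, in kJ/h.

Q_out = 610000 kJ/h

Extent of reaction ξ = 0.415 × 225 = 93.375 mol/min
Reaction term: ξ·ΔH°_rxn = 93.375 × -14.3 = -1335.3 kJ/min
Sensible, feed 150→25 °C: -8943.8 kJ/min
Outlet flows (mol/min): A 131.62, B 131.62, C 93.375, H₂O 93.375
Sensible, products 25→26.6 °C: 115.68 kJ/min
Q = ΔH = -10163 kJ/min = -169.39 kW
Heat removed = 609800 kJ/h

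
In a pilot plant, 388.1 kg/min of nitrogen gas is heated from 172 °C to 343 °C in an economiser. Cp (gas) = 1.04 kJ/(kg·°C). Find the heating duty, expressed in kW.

Q = ṁ·Cp·ΔT = 388.1 × 1.04 × (343 − 172) = 69020 kJ/min
Converting: 69020 / 60 s = 1150.3 kW

Q = 1150 kW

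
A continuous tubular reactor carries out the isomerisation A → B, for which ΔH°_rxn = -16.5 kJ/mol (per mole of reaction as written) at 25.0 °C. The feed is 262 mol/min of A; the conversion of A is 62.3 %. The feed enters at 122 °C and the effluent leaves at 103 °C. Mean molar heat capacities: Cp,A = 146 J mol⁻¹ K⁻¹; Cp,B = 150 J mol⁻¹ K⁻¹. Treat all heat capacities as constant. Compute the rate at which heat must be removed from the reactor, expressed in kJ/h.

Q_out = 202000 kJ/h

Extent of reaction ξ = 0.623 × 262 = 163.23 mol/min
Reaction term: ξ·ΔH°_rxn = 163.23 × -16.5 = -2693.2 kJ/min
Sensible, feed 122→25 °C: -3710.4 kJ/min
Outlet flows (mol/min): A 98.774, B 163.23
Sensible, products 25→103 °C: 3034.6 kJ/min
Q = ΔH = -3369.1 kJ/min = -56.152 kW
Heat removed = 202150 kJ/h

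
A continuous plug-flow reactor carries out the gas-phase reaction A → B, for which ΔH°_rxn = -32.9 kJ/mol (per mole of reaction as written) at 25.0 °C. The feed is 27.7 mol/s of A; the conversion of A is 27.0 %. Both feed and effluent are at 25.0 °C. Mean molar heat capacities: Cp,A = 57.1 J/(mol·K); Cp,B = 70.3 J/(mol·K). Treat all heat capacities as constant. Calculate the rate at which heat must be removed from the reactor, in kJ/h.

Q_out = 886000 kJ/h

Extent of reaction ξ = 0.270 × 27.7 = 7.479 mol/s
Reaction term: ξ·ΔH°_rxn = 7.479 × -32.9 = -246.06 kJ/s
Q = ΔH = -246.06 kJ/s = -246.06 kW
Heat removed = 885810 kJ/h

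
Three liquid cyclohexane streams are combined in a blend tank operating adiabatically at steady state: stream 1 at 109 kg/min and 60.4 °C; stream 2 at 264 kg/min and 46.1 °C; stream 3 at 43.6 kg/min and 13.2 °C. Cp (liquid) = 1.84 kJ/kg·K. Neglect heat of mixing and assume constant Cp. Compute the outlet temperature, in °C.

No heat crosses the boundary, so H_out = H_in.
T_out = Σ ṁᵢCp,ᵢTᵢ / Σ ṁᵢCp,ᵢ
      = 35566 / 766.54 = 46.398 °C

T_out = 46.4 °C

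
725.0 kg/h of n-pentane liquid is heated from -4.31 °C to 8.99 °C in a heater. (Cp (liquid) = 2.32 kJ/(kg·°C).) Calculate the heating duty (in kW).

Q = 6.21 kW

Q = ṁ·Cp·ΔT = 725.0 × 2.32 × (8.99 − -4.31) = 22371 kJ/h
Converting: 22371 / 3600 s = 6.2141 kW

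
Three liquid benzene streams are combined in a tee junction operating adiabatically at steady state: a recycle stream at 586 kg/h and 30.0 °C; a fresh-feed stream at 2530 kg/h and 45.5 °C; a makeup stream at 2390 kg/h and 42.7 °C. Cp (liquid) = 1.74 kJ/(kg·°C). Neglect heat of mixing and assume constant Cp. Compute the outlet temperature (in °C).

No heat crosses the boundary, so H_out = H_in.
T_out = Σ ṁᵢCp,ᵢTᵢ / Σ ṁᵢCp,ᵢ
      = 408460 / 9580.4 = 42.635 °C

T_out = 42.6 °C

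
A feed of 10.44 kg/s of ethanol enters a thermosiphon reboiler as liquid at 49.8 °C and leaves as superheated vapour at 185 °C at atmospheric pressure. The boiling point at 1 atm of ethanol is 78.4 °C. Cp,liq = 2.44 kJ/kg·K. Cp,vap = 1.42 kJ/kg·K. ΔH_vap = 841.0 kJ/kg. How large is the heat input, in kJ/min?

liquid 49.8→78.4 °C: 69.784 kJ/kg
vaporisation at 78.4 °C: 841 kJ/kg
vapour 78.4→185 °C: 151.37 kJ/kg
Δh = 69.784 + 841 + 151.37 = 1062.2 kJ/kg
Q = ṁ·Δh = 10.44 kg/s × 1062.2 kJ/kg = 11089 kJ/s
|Q| = 11089 kW = 665330 kJ/min

Q = 665000 kJ/min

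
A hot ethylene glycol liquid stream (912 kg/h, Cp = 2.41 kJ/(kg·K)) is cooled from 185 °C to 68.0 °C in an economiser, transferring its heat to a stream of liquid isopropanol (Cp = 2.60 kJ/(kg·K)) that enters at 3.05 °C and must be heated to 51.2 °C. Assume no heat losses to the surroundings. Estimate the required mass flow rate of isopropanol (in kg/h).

ṁ_c = 2050 kg/h

Heat released by hot stream: Q = 912 × 2.41 × (185 − 68.0) = 257160 kJ/h
Energy balance on cold side (adiabatic exchanger): Q = ṁ_c·Cp_c·(T_c,out − T_c,in)
ṁ_c = 257160 / [2.60 × (51.2 − 3.05)] = 2054.1 kg/h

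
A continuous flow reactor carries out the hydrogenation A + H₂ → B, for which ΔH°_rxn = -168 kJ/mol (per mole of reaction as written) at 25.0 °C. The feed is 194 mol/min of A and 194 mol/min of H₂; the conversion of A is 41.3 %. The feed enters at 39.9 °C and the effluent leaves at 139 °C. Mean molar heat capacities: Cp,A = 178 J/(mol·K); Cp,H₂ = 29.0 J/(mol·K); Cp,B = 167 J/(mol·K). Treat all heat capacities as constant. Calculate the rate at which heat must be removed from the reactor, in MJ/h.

Extent of reaction ξ = 0.413 × 194 = 80.122 mol/min
Reaction term: ξ·ΔH°_rxn = 80.122 × -168 = -13460 kJ/min
Sensible, feed 39.9→25 °C: -598.35 kJ/min
Outlet flows (mol/min): A 113.88, H₂ 113.88, B 80.122
Sensible, products 25→139 °C: 4212.7 kJ/min
Q = ΔH = -9846.2 kJ/min = -164.1 kW
Heat removed = 590.77 MJ/h

Q_out = 591 MJ/h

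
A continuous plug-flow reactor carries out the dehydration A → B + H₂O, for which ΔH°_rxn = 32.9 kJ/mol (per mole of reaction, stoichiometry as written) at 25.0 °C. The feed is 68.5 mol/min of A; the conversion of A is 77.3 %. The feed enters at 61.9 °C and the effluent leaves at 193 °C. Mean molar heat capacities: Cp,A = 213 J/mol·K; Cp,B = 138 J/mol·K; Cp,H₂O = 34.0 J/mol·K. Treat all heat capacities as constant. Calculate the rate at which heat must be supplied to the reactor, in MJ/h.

Q_in = 197 MJ/h

Extent of reaction ξ = 0.773 × 68.5 = 52.95 mol/min
Reaction term: ξ·ΔH°_rxn = 52.95 × 32.9 = 1742.1 kJ/min
Sensible, feed 61.9→25 °C: -538.39 kJ/min
Outlet flows (mol/min): A 15.55, B 52.95, H₂O 52.95
Sensible, products 25→193 °C: 2086.5 kJ/min
Q = ΔH = 3290.2 kJ/min = 54.836 kW
Heat supplied = 197.41 MJ/h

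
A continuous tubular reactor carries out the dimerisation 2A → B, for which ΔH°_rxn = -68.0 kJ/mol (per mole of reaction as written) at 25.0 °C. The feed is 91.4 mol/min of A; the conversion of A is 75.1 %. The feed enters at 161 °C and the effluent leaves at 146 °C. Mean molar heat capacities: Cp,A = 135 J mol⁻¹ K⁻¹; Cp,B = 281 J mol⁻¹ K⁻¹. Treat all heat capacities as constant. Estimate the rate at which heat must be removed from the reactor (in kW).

Q_out = 41.2 kW

Extent of reaction ξ = 0.751 × 91.4 / 2 = 34.321 mol/min
Reaction term: ξ·ΔH°_rxn = 34.321 × -68.0 = -2333.8 kJ/min
Sensible, feed 161→25 °C: -1678.1 kJ/min
Outlet flows (mol/min): A 22.759, B 34.321
Sensible, products 25→146 °C: 1538.7 kJ/min
Q = ΔH = -2473.2 kJ/min = -41.22 kW
Heat removed = 41.22 kW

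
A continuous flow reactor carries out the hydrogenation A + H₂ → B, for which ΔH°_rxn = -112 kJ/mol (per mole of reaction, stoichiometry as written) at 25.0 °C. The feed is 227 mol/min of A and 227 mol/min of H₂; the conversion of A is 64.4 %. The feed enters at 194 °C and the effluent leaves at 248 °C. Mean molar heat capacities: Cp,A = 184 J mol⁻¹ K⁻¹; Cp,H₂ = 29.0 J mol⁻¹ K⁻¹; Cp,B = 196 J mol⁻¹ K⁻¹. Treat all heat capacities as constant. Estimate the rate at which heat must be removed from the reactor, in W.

Q_out = 239000 W

Extent of reaction ξ = 0.644 × 227 = 146.19 mol/min
Reaction term: ξ·ΔH°_rxn = 146.19 × -112 = -16373 kJ/min
Sensible, feed 194→25 °C: -8171.3 kJ/min
Outlet flows (mol/min): A 80.812, H₂ 80.812, B 146.19
Sensible, products 25→248 °C: 10228 kJ/min
Q = ΔH = -14316 kJ/min = -238.61 kW
Heat removed = 238610 W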